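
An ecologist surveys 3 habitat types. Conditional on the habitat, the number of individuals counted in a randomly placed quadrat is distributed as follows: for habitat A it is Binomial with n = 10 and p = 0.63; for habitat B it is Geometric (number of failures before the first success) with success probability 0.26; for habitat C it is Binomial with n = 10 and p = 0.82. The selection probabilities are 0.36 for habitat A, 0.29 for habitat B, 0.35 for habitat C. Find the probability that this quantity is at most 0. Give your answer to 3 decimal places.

0.075

Conditional on each habitat, P(X ≤ 0): A: 4.80858e-05; B: 0.26; C: 3.57047e-08.
By total probability, P(X ≤ 0) = 0.36·4.80858e-05 + 0.29·0.26 + 0.35·3.57047e-08 = 0.0754173.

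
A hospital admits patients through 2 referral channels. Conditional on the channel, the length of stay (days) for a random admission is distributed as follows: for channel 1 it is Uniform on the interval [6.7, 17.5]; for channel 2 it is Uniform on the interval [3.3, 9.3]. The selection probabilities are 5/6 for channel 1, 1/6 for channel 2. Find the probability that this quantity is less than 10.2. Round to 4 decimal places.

Conditional on each channel, P(X < 10.2): 1: 0.324074; 2: 1.
By total probability, P(X < 10.2) = 0.833333·0.324074 + 0.166667·1 = 0.436728.

0.4367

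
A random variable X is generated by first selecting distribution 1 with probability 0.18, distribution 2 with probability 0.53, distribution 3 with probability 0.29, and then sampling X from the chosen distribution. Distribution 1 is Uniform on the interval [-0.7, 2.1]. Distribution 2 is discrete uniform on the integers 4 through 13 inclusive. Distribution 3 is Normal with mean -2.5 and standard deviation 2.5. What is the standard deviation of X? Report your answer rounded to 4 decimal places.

5.5892

Per component, 1: μ=0.7, E[X²]=1.14333; 2: μ=8.5, E[X²]=80.5; 3: μ=-2.5, E[X²]=12.5.
E[X] = 0.18·0.7 + 0.53·8.5 + 0.29·-2.5 = 3.906.
E[X²] = 0.18·1.14333 + 0.53·80.5 + 0.29·12.5 = 46.4958.
Var(X) = E[X²] − (E[X])² = 46.4958 − 15.2568 = 31.239.
SD(X) = √31.239 = 5.58918.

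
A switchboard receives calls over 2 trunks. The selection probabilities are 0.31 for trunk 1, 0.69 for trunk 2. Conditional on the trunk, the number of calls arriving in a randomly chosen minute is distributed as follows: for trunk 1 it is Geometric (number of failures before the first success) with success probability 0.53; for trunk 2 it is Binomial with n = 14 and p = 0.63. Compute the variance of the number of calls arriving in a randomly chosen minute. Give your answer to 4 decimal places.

16.2324

Per component, 1: μ=0.886792, E[X²]=2.45959; 2: μ=8.82, E[X²]=81.0558.
E[X] = 0.31·0.886792 + 0.69·8.82 = 6.36071.
E[X²] = 0.31·2.45959 + 0.69·81.0558 = 56.691.
Var(X) = E[X²] − (E[X])² = 56.691 − 40.4586 = 16.2324.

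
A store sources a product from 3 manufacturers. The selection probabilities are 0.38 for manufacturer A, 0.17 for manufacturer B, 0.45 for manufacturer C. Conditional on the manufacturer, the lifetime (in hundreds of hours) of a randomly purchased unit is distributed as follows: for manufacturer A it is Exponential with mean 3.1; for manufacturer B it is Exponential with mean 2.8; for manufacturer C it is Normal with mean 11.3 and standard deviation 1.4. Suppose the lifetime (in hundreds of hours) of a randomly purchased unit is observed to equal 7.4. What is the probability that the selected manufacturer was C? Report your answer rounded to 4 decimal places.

0.1452

Likelihoods f(7.4 | ·): A: 0.0296439; B: 0.0254135; C: 0.00588403.
Posterior ∝ prior × likelihood. Numerator for C: 0.45·0.00588403 = 0.00264782.
Normalizing constant: 0.38·0.0296439 + 0.17·0.0254135 + 0.45·0.00588403 = 0.0182328.
P(C | observation) = 0.00264782 / 0.0182328 = 0.145223.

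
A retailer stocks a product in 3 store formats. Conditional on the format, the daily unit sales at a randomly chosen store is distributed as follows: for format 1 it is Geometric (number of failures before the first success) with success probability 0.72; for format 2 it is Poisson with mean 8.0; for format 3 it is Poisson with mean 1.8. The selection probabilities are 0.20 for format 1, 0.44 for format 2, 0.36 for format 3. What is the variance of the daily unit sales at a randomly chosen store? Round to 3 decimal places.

Per component, 1: μ=0.388889, E[X²]=0.691358; 2: μ=8, E[X²]=72; 3: μ=1.8, E[X²]=5.04.
E[X] = 0.2·0.388889 + 0.44·8 + 0.36·1.8 = 4.24578.
E[X²] = 0.2·0.691358 + 0.44·72 + 0.36·5.04 = 33.6327.
Var(X) = E[X²] − (E[X])² = 33.6327 − 18.0266 = 15.606.

15.606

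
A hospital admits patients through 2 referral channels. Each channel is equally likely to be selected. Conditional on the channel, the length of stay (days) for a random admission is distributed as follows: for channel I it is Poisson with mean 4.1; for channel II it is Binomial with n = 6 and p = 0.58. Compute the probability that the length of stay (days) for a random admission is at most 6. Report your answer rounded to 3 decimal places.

Conditional on each channel, P(X ≤ 6): I: 0.878648; II: 1.
By total probability, P(X ≤ 6) = 0.5·0.878648 + 0.5·1 = 0.939324.

0.939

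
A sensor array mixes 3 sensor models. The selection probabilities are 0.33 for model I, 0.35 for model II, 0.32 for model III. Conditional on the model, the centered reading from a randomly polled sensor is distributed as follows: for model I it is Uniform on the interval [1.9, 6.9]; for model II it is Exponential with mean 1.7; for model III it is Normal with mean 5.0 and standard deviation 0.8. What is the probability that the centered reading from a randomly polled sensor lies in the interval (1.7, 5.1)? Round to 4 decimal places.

Conditional on each model, P(1.7 < X < 5.1): I: 0.64; II: 0.318092; III: 0.54972.
By total probability, P(1.7 < X < 5.1) = 0.33·0.64 + 0.35·0.318092 + 0.32·0.54972 = 0.498443.

0.4984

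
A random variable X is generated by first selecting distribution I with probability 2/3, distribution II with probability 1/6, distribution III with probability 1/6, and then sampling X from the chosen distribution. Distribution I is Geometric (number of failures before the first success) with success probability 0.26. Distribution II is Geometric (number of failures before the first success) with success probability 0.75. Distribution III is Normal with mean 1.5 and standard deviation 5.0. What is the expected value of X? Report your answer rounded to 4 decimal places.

Component means — I: 2.84615; II: 0.333333; III: 1.5.
E[X] = 0.666667·2.84615 + 0.166667·0.333333 + 0.166667·1.5 = 2.20299.

2.2030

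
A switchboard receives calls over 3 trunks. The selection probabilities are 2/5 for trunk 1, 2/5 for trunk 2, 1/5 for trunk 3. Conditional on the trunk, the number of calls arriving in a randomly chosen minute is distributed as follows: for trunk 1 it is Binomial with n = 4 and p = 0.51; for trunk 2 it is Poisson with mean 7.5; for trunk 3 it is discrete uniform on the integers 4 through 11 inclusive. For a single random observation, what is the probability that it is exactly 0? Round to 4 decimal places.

Conditional on each trunk, P(X = 0): 1: 0.057648; 2: 0.000553084; 3: 0.
By total probability, P(X = 0) = 0.4·0.057648 + 0.4·0.000553084 + 0.2·0 = 0.0232804.

0.0233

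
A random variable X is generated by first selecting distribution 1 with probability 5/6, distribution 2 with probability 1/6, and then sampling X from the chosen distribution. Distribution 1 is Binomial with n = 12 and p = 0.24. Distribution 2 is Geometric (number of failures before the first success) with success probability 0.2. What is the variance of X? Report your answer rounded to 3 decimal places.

5.332

Per component, 1: μ=2.88, E[X²]=10.4832; 2: μ=4, E[X²]=36.
E[X] = 0.833333·2.88 + 0.166667·4 = 3.06667.
E[X²] = 0.833333·10.4832 + 0.166667·36 = 14.736.
Var(X) = E[X²] − (E[X])² = 14.736 − 9.40444 = 5.33156.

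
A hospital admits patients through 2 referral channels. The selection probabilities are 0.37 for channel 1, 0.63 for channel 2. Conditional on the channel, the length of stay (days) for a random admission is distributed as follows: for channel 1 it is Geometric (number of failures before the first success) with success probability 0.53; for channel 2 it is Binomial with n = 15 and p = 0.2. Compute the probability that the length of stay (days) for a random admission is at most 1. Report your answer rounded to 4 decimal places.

0.3936

Conditional on each channel, P(X ≤ 1): 1: 0.7791; 2: 0.167126.
By total probability, P(X ≤ 1) = 0.37·0.7791 + 0.63·0.167126 = 0.393556.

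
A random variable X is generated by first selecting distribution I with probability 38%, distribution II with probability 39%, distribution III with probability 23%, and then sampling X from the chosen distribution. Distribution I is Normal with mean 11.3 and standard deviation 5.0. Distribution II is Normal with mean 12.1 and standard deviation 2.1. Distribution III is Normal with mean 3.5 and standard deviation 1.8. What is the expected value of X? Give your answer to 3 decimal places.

9.818

Component means — I: 11.3; II: 12.1; III: 3.5.
E[X] = 0.38·11.3 + 0.39·12.1 + 0.23·3.5 = 9.818.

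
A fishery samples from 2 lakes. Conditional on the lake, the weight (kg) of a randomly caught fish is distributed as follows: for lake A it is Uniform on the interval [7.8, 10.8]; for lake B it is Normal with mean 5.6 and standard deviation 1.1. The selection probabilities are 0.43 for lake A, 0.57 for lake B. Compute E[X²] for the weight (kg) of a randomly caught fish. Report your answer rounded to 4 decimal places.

For each component E[X²] = Var + (mean)², giving A: 87.24; B: 32.57.
Overall E[X²] = 0.43·87.24 + 0.57·32.57 = 56.0781.

56.0781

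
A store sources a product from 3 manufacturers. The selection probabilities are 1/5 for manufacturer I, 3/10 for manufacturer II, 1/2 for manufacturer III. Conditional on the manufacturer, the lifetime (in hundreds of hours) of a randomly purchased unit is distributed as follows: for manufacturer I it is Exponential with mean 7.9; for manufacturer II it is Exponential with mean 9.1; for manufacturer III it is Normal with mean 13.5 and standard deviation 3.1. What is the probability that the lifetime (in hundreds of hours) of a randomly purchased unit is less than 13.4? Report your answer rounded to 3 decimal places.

Conditional on each manufacturer, P(X < 13.4): I: 0.816621; II: 0.770655; III: 0.487133.
By total probability, P(X < 13.4) = 0.2·0.816621 + 0.3·0.770655 + 0.5·0.487133 = 0.638087.

0.638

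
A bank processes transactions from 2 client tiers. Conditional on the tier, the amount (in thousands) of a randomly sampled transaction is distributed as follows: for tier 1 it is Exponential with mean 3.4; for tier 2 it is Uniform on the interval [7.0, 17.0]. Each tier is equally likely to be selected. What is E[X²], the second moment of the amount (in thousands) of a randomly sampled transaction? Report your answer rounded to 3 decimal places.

For each component E[X²] = Var + (mean)², giving 1: 23.12; 2: 152.333.
Overall E[X²] = 0.5·23.12 + 0.5·152.333 = 87.7267.

87.727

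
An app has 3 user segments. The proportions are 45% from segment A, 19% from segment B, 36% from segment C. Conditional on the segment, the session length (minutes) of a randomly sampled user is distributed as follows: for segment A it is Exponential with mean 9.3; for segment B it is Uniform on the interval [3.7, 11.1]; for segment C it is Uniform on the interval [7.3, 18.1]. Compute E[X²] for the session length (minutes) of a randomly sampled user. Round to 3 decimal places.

For each component E[X²] = Var + (mean)², giving A: 172.98; B: 59.3233; C: 171.01.
Overall E[X²] = 0.45·172.98 + 0.19·59.3233 + 0.36·171.01 = 150.676.

150.676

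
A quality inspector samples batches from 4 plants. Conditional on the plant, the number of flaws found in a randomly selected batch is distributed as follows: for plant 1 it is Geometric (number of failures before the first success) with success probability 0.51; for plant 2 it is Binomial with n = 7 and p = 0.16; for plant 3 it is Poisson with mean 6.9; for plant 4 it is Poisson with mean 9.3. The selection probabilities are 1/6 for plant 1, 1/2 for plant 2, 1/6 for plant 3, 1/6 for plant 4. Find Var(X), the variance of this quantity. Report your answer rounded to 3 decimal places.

Per component, 1: μ=0.960784, E[X²]=2.807; 2: μ=1.12, E[X²]=2.1952; 3: μ=6.9, E[X²]=54.51; 4: μ=9.3, E[X²]=95.79.
E[X] = 0.166667·0.960784 + 0.5·1.12 + 0.166667·6.9 + 0.166667·9.3 = 3.42013.
E[X²] = 0.166667·2.807 + 0.5·2.1952 + 0.166667·54.51 + 0.166667·95.79 = 26.6154.
Var(X) = E[X²] − (E[X])² = 26.6154 − 11.6973 = 14.9181.

14.918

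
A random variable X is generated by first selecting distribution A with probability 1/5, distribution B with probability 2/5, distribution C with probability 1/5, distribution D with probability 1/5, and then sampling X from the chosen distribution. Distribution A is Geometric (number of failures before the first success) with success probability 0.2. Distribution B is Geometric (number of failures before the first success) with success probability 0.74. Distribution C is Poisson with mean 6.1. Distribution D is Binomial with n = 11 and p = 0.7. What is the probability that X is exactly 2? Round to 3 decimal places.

0.054

Conditional on each component, P(X = 2): A: 0.128; B: 0.050024; C: 0.0417286; D: 0.000530457.
By total probability, P(X = 2) = 0.2·0.128 + 0.4·0.050024 + 0.2·0.0417286 + 0.2·0.000530457 = 0.0540614.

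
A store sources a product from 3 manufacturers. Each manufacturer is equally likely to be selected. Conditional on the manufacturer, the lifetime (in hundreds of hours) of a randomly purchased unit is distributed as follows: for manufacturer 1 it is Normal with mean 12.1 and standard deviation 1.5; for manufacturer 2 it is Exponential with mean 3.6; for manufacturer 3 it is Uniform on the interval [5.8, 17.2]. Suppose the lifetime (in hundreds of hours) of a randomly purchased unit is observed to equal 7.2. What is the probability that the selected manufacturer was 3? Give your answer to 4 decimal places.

Likelihoods f(7.2 | ·): 1: 0.0012812; 2: 0.0375931; 3: 0.0877193.
Posterior ∝ prior × likelihood. Numerator for 3: 0.333333·0.0877193 = 0.0292398.
Normalizing constant: 0.333333·0.0012812 + 0.333333·0.0375931 + 0.333333·0.0877193 = 0.0421979.
P(3 | observation) = 0.0292398 / 0.0421979 = 0.69292.

0.6929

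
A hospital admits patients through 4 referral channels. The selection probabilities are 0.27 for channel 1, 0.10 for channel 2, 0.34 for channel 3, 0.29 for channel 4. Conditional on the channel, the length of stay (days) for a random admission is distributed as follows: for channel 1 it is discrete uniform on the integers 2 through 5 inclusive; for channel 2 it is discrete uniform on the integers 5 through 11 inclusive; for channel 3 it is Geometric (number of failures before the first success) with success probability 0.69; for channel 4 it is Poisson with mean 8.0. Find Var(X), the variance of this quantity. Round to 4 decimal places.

Per component, 1: μ=3.5, E[X²]=13.5; 2: μ=8, E[X²]=68; 3: μ=0.449275, E[X²]=0.852972; 4: μ=8, E[X²]=72.
E[X] = 0.27·3.5 + 0.1·8 + 0.34·0.449275 + 0.29·8 = 4.21775.
E[X²] = 0.27·13.5 + 0.1·68 + 0.34·0.852972 + 0.29·72 = 31.615.
Var(X) = E[X²] − (E[X])² = 31.615 − 17.7894 = 13.8256.

13.8256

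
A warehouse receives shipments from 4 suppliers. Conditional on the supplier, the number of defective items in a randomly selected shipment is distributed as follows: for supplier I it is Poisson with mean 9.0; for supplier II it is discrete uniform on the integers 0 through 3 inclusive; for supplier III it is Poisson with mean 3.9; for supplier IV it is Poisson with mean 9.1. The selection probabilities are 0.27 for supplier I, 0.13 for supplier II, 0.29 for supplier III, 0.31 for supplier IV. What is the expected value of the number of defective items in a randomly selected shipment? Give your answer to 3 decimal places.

Component means — I: 9; II: 1.5; III: 3.9; IV: 9.1.
E[X] = 0.27·9 + 0.13·1.5 + 0.29·3.9 + 0.31·9.1 = 6.577.

6.577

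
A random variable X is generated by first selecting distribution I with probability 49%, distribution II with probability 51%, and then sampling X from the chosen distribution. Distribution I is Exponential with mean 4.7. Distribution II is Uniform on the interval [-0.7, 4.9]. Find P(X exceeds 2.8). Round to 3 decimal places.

0.461

Conditional on each component, P(X > 2.8): I: 0.551152; II: 0.375.
By total probability, P(X > 2.8) = 0.49·0.551152 + 0.51·0.375 = 0.461314.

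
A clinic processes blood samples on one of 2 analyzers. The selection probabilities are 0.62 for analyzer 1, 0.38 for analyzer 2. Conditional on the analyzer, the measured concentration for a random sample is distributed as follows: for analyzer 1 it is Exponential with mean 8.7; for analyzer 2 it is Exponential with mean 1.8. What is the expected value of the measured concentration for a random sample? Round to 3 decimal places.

Component means — 1: 8.7; 2: 1.8.
E[X] = 0.62·8.7 + 0.38·1.8 = 6.078.

6.078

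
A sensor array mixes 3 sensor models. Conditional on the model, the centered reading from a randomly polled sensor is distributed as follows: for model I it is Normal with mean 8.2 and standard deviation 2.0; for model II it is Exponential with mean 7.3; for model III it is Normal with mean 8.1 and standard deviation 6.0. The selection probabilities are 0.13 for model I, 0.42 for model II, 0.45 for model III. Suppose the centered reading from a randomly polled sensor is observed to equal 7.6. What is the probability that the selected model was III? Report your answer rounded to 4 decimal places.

0.3980

Likelihoods f(7.6 | ·): I: 0.190694; II: 0.0483654; III: 0.0662599.
Posterior ∝ prior × likelihood. Numerator for III: 0.45·0.0662599 = 0.029817.
Normalizing constant: 0.13·0.190694 + 0.42·0.0483654 + 0.45·0.0662599 = 0.0749206.
P(III | observation) = 0.029817 / 0.0749206 = 0.397981.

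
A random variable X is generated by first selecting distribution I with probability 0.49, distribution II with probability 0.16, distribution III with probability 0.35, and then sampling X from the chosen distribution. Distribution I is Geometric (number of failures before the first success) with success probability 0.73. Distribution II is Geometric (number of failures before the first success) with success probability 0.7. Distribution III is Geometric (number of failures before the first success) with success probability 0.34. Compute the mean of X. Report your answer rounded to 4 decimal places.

0.9292

Component means — I: 0.369863; II: 0.428571; III: 1.94118.
E[X] = 0.49·0.369863 + 0.16·0.428571 + 0.35·1.94118 = 0.929216.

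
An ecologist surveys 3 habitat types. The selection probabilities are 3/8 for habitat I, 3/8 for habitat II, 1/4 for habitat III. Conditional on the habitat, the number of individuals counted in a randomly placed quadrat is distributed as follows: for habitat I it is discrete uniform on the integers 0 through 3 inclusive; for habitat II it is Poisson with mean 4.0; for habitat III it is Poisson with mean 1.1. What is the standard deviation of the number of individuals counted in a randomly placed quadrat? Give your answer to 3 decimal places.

Per component, I: μ=1.5, E[X²]=3.5; II: μ=4, E[X²]=20; III: μ=1.1, E[X²]=2.31.
E[X] = 0.375·1.5 + 0.375·4 + 0.25·1.1 = 2.3375.
E[X²] = 0.375·3.5 + 0.375·20 + 0.25·2.31 = 9.39.
Var(X) = E[X²] − (E[X])² = 9.39 − 5.46391 = 3.92609.
SD(X) = √3.92609 = 1.98144.

1.981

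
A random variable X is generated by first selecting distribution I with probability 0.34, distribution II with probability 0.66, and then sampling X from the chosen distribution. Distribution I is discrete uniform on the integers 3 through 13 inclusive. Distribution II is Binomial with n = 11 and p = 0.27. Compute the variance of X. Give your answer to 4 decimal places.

Per component, I: μ=8, E[X²]=74; II: μ=2.97, E[X²]=10.989.
E[X] = 0.34·8 + 0.66·2.97 = 4.6802.
E[X²] = 0.34·74 + 0.66·10.989 = 32.4127.
Var(X) = E[X²] − (E[X])² = 32.4127 − 21.9043 = 10.5085.

10.5085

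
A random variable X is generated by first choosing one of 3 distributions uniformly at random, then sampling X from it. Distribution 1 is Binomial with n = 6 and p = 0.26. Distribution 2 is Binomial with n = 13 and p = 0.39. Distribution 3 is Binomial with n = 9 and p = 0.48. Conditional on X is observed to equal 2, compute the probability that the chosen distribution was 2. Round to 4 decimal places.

0.1171

Likelihoods P(X=2 | ·): 1: 0.304064; 2: 0.051624; 3: 0.0852724.
Posterior ∝ prior × likelihood. Numerator for 2: 0.333333·0.051624 = 0.017208.
Normalizing constant: 0.333333·0.304064 + 0.333333·0.051624 + 0.333333·0.0852724 = 0.146987.
P(2 | observation) = 0.017208 / 0.146987 = 0.117072.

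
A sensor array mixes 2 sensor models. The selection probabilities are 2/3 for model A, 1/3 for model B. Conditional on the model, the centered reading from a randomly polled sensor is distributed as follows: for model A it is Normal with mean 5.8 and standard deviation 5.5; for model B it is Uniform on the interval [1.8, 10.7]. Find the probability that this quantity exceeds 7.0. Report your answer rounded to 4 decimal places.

Conditional on each model, P(X > 7.0): A: 0.413644; B: 0.41573.
By total probability, P(X > 7.0) = 0.666667·0.413644 + 0.333333·0.41573 = 0.414339.

0.4143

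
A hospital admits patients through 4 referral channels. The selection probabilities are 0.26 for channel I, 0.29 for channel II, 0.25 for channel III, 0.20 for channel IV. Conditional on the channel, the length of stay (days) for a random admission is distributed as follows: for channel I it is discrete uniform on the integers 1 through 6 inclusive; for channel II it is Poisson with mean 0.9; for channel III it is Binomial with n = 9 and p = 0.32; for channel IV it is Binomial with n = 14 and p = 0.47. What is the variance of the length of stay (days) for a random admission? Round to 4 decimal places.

6.0743

Per component, I: μ=3.5, E[X²]=15.1667; II: μ=0.9, E[X²]=1.71; III: μ=2.88, E[X²]=10.2528; IV: μ=6.58, E[X²]=46.7838.
E[X] = 0.26·3.5 + 0.29·0.9 + 0.25·2.88 + 0.2·6.58 = 3.207.
E[X²] = 0.26·15.1667 + 0.29·1.71 + 0.25·10.2528 + 0.2·46.7838 = 16.3592.
Var(X) = E[X²] − (E[X])² = 16.3592 − 10.2848 = 6.07434.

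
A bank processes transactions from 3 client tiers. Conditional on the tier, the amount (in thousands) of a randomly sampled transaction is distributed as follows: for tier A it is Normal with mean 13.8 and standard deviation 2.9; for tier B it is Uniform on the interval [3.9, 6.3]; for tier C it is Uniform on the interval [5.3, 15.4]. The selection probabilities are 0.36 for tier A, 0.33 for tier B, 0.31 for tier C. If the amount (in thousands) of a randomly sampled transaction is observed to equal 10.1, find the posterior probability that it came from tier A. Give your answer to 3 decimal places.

0.417

Likelihoods f(10.1 | ·): A: 0.0609585; B: 0; C: 0.0990099.
Posterior ∝ prior × likelihood. Numerator for A: 0.36·0.0609585 = 0.0219451.
Normalizing constant: 0.36·0.0609585 + 0.33·0 + 0.31·0.0990099 = 0.0526381.
P(A | observation) = 0.0219451 / 0.0526381 = 0.416904.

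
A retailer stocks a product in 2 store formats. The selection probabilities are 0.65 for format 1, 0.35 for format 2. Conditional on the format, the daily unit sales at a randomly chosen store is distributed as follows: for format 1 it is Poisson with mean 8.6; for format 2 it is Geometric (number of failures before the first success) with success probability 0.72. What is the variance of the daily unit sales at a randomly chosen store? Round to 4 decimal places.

Per component, 1: μ=8.6, E[X²]=82.56; 2: μ=0.388889, E[X²]=0.691358.
E[X] = 0.65·8.6 + 0.35·0.388889 = 5.72611.
E[X²] = 0.65·82.56 + 0.35·0.691358 = 53.906.
Var(X) = E[X²] − (E[X])² = 53.906 − 32.7883 = 21.1176.

21.1176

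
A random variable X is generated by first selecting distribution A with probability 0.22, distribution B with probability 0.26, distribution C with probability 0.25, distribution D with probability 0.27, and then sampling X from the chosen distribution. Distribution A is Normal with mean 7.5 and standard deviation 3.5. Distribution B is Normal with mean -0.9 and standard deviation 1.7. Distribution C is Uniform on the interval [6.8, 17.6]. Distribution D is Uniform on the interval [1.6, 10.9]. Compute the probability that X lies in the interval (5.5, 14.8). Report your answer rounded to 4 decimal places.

0.4955

Conditional on each component, P(5.5 < X < 14.8): A: 0.697643; B: 8.33726e-05; C: 0.740741; D: 0.580645.
By total probability, P(5.5 < X < 14.8) = 0.22·0.697643 + 0.26·8.33726e-05 + 0.25·0.740741 + 0.27·0.580645 = 0.495463.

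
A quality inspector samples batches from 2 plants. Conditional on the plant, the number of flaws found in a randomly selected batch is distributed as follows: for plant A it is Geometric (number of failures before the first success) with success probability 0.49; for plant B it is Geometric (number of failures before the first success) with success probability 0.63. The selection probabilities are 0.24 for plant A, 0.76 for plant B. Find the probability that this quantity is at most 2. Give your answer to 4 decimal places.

Conditional on each plant, P(X ≤ 2): A: 0.867349; B: 0.949347.
By total probability, P(X ≤ 2) = 0.24·0.867349 + 0.76·0.949347 = 0.929667.

0.9297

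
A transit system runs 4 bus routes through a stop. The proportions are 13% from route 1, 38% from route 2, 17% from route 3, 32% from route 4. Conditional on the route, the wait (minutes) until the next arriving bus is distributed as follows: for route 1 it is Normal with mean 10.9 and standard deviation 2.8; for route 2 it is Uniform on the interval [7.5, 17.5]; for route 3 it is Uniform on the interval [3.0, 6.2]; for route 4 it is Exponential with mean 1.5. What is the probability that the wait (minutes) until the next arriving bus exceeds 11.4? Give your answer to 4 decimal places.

Conditional on each route, P(X > 11.4): 1: 0.429137; 2: 0.61; 3: 0; 4: 0.000500451.
By total probability, P(X > 11.4) = 0.13·0.429137 + 0.38·0.61 + 0.17·0 + 0.32·0.000500451 = 0.287748.

0.2877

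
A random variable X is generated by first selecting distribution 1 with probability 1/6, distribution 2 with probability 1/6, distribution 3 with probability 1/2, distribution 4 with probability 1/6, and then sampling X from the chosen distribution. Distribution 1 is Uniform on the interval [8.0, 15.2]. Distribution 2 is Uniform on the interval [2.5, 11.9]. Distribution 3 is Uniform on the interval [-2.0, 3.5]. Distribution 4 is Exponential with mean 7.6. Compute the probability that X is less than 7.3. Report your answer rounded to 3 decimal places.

Conditional on each component, P(X < 7.3): 1: 0; 2: 0.510638; 3: 1; 4: 0.617309.
By total probability, P(X < 7.3) = 0.166667·0 + 0.166667·0.510638 + 0.5·1 + 0.166667·0.617309 = 0.687991.

0.688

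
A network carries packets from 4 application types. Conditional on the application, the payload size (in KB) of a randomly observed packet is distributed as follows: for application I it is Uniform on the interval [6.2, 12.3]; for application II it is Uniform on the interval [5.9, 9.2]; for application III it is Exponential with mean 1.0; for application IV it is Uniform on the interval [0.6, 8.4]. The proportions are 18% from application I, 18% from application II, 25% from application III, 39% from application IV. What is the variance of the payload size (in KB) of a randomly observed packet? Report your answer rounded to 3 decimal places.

Per component, I: μ=9.25, E[X²]=88.6633; II: μ=7.55, E[X²]=57.91; III: μ=1, E[X²]=2; IV: μ=4.5, E[X²]=25.32.
E[X] = 0.18·9.25 + 0.18·7.55 + 0.25·1 + 0.39·4.5 = 5.029.
E[X²] = 0.18·88.6633 + 0.18·57.91 + 0.25·2 + 0.39·25.32 = 36.758.
Var(X) = E[X²] − (E[X])² = 36.758 − 25.2908 = 11.4672.

11.467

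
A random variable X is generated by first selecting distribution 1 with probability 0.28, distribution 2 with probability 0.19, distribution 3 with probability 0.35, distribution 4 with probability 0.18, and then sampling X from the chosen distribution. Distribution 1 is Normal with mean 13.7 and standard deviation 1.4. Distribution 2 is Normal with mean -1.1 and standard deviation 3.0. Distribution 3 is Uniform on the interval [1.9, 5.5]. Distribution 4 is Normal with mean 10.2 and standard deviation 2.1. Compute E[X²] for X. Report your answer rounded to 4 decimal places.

For each component E[X²] = Var + (mean)², giving 1: 189.65; 2: 10.21; 3: 14.77; 4: 108.45.
Overall E[X²] = 0.28·189.65 + 0.19·10.21 + 0.35·14.77 + 0.18·108.45 = 79.7324.

79.7324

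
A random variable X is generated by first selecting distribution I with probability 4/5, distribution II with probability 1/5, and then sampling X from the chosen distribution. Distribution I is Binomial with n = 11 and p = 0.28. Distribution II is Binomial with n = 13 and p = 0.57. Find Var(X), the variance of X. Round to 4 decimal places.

Per component, I: μ=3.08, E[X²]=11.704; II: μ=7.41, E[X²]=58.0944.
E[X] = 0.8·3.08 + 0.2·7.41 = 3.946.
E[X²] = 0.8·11.704 + 0.2·58.0944 = 20.9821.
Var(X) = E[X²] − (E[X])² = 20.9821 − 15.5709 = 5.41116.

5.4112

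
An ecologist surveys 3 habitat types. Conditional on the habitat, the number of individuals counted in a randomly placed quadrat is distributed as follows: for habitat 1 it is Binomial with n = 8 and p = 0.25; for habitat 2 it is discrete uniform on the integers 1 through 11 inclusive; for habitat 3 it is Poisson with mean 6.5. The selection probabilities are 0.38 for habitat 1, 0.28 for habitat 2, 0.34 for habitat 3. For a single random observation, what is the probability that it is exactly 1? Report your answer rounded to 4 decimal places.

Conditional on each habitat, P(X = 1): 1: 0.266968; 2: 0.0909091; 3: 0.00977235.
By total probability, P(X = 1) = 0.38·0.266968 + 0.28·0.0909091 + 0.34·0.00977235 = 0.130225.

0.1302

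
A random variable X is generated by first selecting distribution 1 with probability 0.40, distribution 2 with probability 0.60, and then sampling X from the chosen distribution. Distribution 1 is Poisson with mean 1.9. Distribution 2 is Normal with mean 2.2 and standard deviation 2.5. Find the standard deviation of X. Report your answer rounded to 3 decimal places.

Per component, 1: μ=1.9, E[X²]=5.51; 2: μ=2.2, E[X²]=11.09.
E[X] = 0.4·1.9 + 0.6·2.2 = 2.08.
E[X²] = 0.4·5.51 + 0.6·11.09 = 8.858.
Var(X) = E[X²] − (E[X])² = 8.858 − 4.3264 = 4.5316.
SD(X) = √4.5316 = 2.12876.

2.129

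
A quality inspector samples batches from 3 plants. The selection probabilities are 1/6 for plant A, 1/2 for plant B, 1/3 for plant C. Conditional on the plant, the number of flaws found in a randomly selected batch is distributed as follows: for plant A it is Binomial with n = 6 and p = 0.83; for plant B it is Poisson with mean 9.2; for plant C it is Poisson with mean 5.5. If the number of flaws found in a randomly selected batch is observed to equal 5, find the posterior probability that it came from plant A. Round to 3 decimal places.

Likelihoods P(X=5 | ·): A: 0.401782; B: 0.0554943; C: 0.171401.
Posterior ∝ prior × likelihood. Numerator for A: 0.166667·0.401782 = 0.0669637.
Normalizing constant: 0.166667·0.401782 + 0.5·0.0554943 + 0.333333·0.171401 = 0.151844.
P(A | observation) = 0.0669637 / 0.151844 = 0.441002.

0.441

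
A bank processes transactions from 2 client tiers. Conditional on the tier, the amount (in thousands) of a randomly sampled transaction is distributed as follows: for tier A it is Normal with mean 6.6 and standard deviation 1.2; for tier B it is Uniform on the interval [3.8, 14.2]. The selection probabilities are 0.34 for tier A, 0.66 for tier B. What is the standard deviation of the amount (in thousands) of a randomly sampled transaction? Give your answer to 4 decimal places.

Per component, A: μ=6.6, E[X²]=45; B: μ=9, E[X²]=90.0133.
E[X] = 0.34·6.6 + 0.66·9 = 8.184.
E[X²] = 0.34·45 + 0.66·90.0133 = 74.7088.
Var(X) = E[X²] − (E[X])² = 74.7088 − 66.9779 = 7.73094.
SD(X) = √7.73094 = 2.78046.

2.7805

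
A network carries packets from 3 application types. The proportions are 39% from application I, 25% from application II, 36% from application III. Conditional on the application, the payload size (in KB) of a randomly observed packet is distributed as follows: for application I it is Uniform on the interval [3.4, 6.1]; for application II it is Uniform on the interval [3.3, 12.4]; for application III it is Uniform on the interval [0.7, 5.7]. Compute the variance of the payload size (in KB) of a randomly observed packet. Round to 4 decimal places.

Per component, I: μ=4.75, E[X²]=23.17; II: μ=7.85, E[X²]=68.5233; III: μ=3.2, E[X²]=12.3233.
E[X] = 0.39·4.75 + 0.25·7.85 + 0.36·3.2 = 4.967.
E[X²] = 0.39·23.17 + 0.25·68.5233 + 0.36·12.3233 = 30.6035.
Var(X) = E[X²] − (E[X])² = 30.6035 − 24.6711 = 5.93244.

5.9324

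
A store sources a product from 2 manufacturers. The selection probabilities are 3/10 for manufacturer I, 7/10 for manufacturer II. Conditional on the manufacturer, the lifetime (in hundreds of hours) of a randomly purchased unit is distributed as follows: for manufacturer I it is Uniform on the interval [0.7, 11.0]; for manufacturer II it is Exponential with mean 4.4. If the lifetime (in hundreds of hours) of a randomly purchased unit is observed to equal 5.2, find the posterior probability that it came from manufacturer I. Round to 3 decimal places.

Likelihoods f(5.2 | ·): I: 0.0970874; II: 0.0697092.
Posterior ∝ prior × likelihood. Numerator for I: 0.3·0.0970874 = 0.0291262.
Normalizing constant: 0.3·0.0970874 + 0.7·0.0697092 = 0.0779227.
P(I | observation) = 0.0291262 / 0.0779227 = 0.373784.

0.374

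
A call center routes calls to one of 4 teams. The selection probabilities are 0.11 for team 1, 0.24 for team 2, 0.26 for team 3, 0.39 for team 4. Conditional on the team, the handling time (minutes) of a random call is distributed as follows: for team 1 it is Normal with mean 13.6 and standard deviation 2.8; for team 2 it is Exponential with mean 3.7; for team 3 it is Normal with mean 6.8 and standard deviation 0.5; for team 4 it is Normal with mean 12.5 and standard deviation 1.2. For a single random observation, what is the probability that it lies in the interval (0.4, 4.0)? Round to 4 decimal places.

0.1340

Conditional on each team, P(0.4 < X < 4.0): 1: 0.000302171; 2: 0.558302; 3: 1.07176e-08; 4: 7.03659e-13.
By total probability, P(0.4 < X < 4.0) = 0.11·0.000302171 + 0.24·0.558302 + 0.26·1.07176e-08 + 0.39·7.03659e-13 = 0.134026.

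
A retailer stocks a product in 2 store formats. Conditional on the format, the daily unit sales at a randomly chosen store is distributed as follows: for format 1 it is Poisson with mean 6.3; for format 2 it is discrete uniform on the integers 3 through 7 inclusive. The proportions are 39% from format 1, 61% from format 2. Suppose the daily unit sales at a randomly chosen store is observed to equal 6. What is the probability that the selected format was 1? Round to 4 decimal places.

0.3376

Likelihoods P(X=6 | ·): 1: 0.159461; 2: 0.2.
Posterior ∝ prior × likelihood. Numerator for 1: 0.39·0.159461 = 0.0621899.
Normalizing constant: 0.39·0.159461 + 0.61·0.2 = 0.18419.
P(1 | observation) = 0.0621899 / 0.18419 = 0.33764.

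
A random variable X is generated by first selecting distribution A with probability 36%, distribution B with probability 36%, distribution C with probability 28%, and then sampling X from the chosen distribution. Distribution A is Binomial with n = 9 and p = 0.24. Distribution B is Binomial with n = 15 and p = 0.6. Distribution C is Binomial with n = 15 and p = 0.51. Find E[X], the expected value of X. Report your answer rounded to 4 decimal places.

6.1596

Component means — A: 2.16; B: 9; C: 7.65.
E[X] = 0.36·2.16 + 0.36·9 + 0.28·7.65 = 6.1596.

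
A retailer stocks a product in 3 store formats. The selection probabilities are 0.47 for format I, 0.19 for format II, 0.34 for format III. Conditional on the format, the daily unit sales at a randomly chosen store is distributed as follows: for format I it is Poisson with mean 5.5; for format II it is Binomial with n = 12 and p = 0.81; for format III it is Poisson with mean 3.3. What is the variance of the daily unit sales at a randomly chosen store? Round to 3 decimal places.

9.084

Per component, I: μ=5.5, E[X²]=35.75; II: μ=9.72, E[X²]=96.3252; III: μ=3.3, E[X²]=14.19.
E[X] = 0.47·5.5 + 0.19·9.72 + 0.34·3.3 = 5.5538.
E[X²] = 0.47·35.75 + 0.19·96.3252 + 0.34·14.19 = 39.9289.
Var(X) = E[X²] − (E[X])² = 39.9289 − 30.8447 = 9.08419.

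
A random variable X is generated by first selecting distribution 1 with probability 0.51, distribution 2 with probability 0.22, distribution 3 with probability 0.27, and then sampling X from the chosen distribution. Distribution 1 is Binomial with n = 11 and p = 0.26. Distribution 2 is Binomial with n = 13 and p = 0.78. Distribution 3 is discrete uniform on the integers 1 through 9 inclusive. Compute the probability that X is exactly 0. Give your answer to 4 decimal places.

Conditional on each component, P(X = 0): 1: 0.0364375; 2: 2.8281e-09; 3: 0.
By total probability, P(X = 0) = 0.51·0.0364375 + 0.22·2.8281e-09 + 0.27·0 = 0.0185831.

0.0186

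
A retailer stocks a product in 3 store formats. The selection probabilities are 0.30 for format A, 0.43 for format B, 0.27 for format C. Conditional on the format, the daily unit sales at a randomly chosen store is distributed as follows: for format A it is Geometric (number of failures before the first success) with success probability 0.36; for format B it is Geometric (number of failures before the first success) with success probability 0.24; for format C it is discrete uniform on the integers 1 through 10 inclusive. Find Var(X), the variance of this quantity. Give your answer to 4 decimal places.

Per component, A: μ=1.77778, E[X²]=8.09877; B: μ=3.16667, E[X²]=23.2222; C: μ=5.5, E[X²]=38.5.
E[X] = 0.3·1.77778 + 0.43·3.16667 + 0.27·5.5 = 3.38.
E[X²] = 0.3·8.09877 + 0.43·23.2222 + 0.27·38.5 = 22.8102.
Var(X) = E[X²] − (E[X])² = 22.8102 − 11.4244 = 11.3858.

11.3858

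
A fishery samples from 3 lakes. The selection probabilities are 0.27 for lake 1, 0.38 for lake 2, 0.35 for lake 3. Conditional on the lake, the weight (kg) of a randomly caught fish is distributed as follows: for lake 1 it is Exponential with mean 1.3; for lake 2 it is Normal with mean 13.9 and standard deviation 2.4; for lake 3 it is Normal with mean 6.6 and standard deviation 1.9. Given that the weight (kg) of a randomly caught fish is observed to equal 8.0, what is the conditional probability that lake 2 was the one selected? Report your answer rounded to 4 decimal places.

Likelihoods f(8.0 | ·): 1: 0.00163484; 2: 0.00809824; 3: 0.160051.
Posterior ∝ prior × likelihood. Numerator for 2: 0.38·0.00809824 = 0.00307733.
Normalizing constant: 0.27·0.00163484 + 0.38·0.00809824 + 0.35·0.160051 = 0.0595367.
P(2 | observation) = 0.00307733 / 0.0595367 = 0.051688.

0.0517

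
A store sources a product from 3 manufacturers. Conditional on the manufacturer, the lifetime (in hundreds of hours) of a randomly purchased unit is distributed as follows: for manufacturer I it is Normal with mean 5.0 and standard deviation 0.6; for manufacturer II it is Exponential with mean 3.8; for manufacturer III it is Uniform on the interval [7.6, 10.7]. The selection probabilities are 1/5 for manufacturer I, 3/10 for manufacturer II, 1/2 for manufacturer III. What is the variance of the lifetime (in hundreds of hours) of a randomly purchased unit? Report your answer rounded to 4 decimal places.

10.9064

Per component, I: μ=5, E[X²]=25.36; II: μ=3.8, E[X²]=28.88; III: μ=9.15, E[X²]=84.5233.
E[X] = 0.2·5 + 0.3·3.8 + 0.5·9.15 = 6.715.
E[X²] = 0.2·25.36 + 0.3·28.88 + 0.5·84.5233 = 55.9977.
Var(X) = E[X²] − (E[X])² = 55.9977 − 45.0912 = 10.9064.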